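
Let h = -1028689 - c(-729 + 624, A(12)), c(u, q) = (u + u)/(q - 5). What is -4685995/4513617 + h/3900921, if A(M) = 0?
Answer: -7640998010474/5869087780419 ≈ -1.3019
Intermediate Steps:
c(u, q) = 2*u/(-5 + q) (c(u, q) = (2*u)/(-5 + q) = 2*u/(-5 + q))
h = -1028731 (h = -1028689 - 2*(-729 + 624)/(-5 + 0) = -1028689 - 2*(-105)/(-5) = -1028689 - 2*(-105)*(-1)/5 = -1028689 - 1*42 = -1028689 - 42 = -1028731)
-4685995/4513617 + h/3900921 = -4685995/4513617 - 1028731/3900921 = -7640998010474/5869087780419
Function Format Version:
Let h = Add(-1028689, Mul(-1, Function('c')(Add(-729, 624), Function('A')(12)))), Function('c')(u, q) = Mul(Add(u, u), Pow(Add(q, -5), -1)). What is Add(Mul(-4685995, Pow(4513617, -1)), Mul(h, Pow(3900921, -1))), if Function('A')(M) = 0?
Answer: Rational(-7640998010474, 5869087780419) ≈ -1.3019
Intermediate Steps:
Function('c')(u, q) = Mul(2, u, Pow(Add(-5, q), -1)) (Function('c')(u, q) = Mul(Mul(2, u), Pow(Add(-5, q), -1)) = Mul(2, u, Pow(Add(-5, q), -1)))
h = -1028731 (h = Add(-1028689, Mul(-1, Mul(2, Add(-729, 624), Pow(Add(-5, 0), -1)))) = Add(-1028689, Mul(-1, Mul(2, -105, Pow(-5, -1)))) = Add(-1028689, Mul(-1, Mul(2, -105, Rational(-1, 5)))) = Add(-1028689, Mul(-1, 42)) = Add(-1028689, -42) = -1028731)
Add(Mul(-4685995, Pow(4513617, -1)), Mul(h, Pow(3900921, -1))) = Add(Mul(-4685995, Pow(4513617, -1)), Mul(-1028731, Pow(3900921, -1))) = Add(Mul(-4685995, Rational(1, 4513617)), Mul(-1028731, Rational(1, 3900921))) = Add(Rational(-4685995, 4513617), Rational(-1028731, 3900921)) = Rational(-7640998010474, 5869087780419)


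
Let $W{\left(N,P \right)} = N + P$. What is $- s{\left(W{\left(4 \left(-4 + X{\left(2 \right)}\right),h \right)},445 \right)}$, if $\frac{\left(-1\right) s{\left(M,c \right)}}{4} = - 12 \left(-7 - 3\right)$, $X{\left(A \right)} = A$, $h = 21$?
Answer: $480$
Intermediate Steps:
$s{\left(M,c \right)} = -480$ ($s{\left(M,c \right)} = - 4 \left(- 12 \left(-7 - 3\right)\right) = - 4 \left(\left(-12\right) \left(-10\right)\right) = \left(-4\right) 120 = -480$)
$- s{\left(W{\left(4 \left(-4 + X{\left(2 \right)}\right),h \right)},445 \right)} = \left(-1\right) \left(-480\right) = 480$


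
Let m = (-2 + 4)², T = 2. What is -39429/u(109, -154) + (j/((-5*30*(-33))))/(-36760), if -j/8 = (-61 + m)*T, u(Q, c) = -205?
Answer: 29894081296/155425875 ≈ 192.34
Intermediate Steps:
m = 4 (m = 2² = 4)
j = 912 (j = -8*(-61 + 4)*2 = -(-456)*2 = -8*(-114) = 912)
-39429/u(109, -154) + (j/((-5*30*(-33))))/(-36760) = -39429/(-205) + (912/((-5*30*(-33))))/(-36760) = -39429*(-1/205) + (912/((-150*(-33))))*(-1/36760) = 39429/205 + (912/4950)*(-1/36760) = 39429/205 + (912*(1/4950))*(-1/36760) = 39429/205 + (152/825)*(-1/36760) = 39429/205 - 19/3790875 = 29894081296/155425875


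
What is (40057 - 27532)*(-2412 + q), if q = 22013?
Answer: 245502525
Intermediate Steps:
(40057 - 27532)*(-2412 + q) = (40057 - 27532)*(-2412 + 22013) = 12525*19601 = 245502525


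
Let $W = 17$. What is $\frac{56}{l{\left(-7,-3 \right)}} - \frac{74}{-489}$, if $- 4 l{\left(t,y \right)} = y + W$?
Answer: $- \frac{7750}{489} \approx -15.849$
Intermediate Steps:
$l{\left(t,y \right)} = - \frac{17}{4} - \frac{y}{4}$ ($l{\left(t,y \right)} = - \frac{y + 17}{4} = - \frac{17 + y}{4} = - \frac{17}{4} - \frac{y}{4}$)
$\frac{56}{l{\left(-7,-3 \right)}} - \frac{74}{-489} = \frac{56}{- \frac{17}{4} - - \frac{3}{4}} - \frac{74}{-489} = \frac{56}{- \frac{17}{4} + \frac{3}{4}} - - \frac{74}{489} = \frac{56}{- \frac{7}{2}} + \frac{74}{489} = 56 \left(- \frac{2}{7}\right) + \frac{74}{489} = -16 + \frac{74}{489} = - \frac{7750}{489}$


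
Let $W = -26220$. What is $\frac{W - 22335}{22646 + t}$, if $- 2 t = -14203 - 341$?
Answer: $- \frac{48555}{29918} \approx -1.6229$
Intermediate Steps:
$t = 7272$ ($t = - \frac{-14203 - 341}{2} = \left(- \frac{1}{2}\right) \left(-14544\right) = 7272$)
$\frac{W - 22335}{22646 + t} = \frac{-26220 - 22335}{22646 + 7272} = - \frac{48555}{29918}$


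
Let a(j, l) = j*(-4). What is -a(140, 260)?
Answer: 560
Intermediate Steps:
a(j, l) = -4*j
-a(140, 260) = -(-4)*140 = -1*(-560) = 560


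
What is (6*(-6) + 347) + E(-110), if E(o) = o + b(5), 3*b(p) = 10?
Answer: 613/3 ≈ 204.33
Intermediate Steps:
b(p) = 10/3 (b(p) = (⅓)*10 = 10/3)
E(o) = 10/3 + o (E(o) = o + 10/3 = 10/3 + o)
(6*(-6) + 347) + E(-110) = (6*(-6) + 347) + (10/3 - 110) = (-36 + 347) - 320/3 = 311 - 320/3 = 613/3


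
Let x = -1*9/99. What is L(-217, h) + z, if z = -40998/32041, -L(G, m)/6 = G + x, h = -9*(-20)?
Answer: 458632470/352451 ≈ 1301.3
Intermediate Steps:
h = 180
x = -1/11 (x = -9*1/99 = -1/11 ≈ -0.090909)
L(G, m) = 6/11 - 6*G (L(G, m) = -6*(G - 1/11) = -6*(-1/11 + G) = 6/11 - 6*G)
z = -40998/32041 (z = -40998*1/32041 = -40998/32041 ≈ -1.2795)
L(-217, h) + z = (6/11 - 6*(-217)) - 40998/32041 = (6/11 + 1302) - 40998/32041 = 14328/11 - 40998/32041 = 458632470/352451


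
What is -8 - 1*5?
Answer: -13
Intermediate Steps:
-8 - 1*5 = -8 - 5 = -13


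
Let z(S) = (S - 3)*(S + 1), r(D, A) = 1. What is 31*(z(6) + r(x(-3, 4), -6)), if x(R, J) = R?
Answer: 682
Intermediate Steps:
z(S) = (1 + S)*(-3 + S) (z(S) = (-3 + S)*(1 + S) = (1 + S)*(-3 + S))
31*(z(6) + r(x(-3, 4), -6)) = 31*((-3 + 6² - 2*6) + 1) = 31*((-3 + 36 - 12) + 1) = 31*(21 + 1) = 31*22 = 682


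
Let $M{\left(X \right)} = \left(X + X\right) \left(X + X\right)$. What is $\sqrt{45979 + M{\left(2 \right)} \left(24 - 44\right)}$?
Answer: $\sqrt{45659} \approx 213.68$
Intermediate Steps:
$M{\left(X \right)} = 4 X^{2}$ ($M{\left(X \right)} = 2 X 2 X = 4 X^{2}$)
$\sqrt{45979 + M{\left(2 \right)} \left(24 - 44\right)} = \sqrt{45979 + 4 \cdot 2^{2} \left(24 - 44\right)} = \sqrt{45979 + 4 \cdot 4 \left(-20\right)} = \sqrt{45979 + 16 \left(-20\right)} = \sqrt{45979 - 320} = \sqrt{45659}$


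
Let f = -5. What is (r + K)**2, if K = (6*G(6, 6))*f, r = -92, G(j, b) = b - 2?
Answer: 44944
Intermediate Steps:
G(j, b) = -2 + b
K = -120 (K = (6*(-2 + 6))*(-5) = (6*4)*(-5) = 24*(-5) = -120)
(r + K)**2 = (-92 - 120)**2 = (-212)**2 = 44944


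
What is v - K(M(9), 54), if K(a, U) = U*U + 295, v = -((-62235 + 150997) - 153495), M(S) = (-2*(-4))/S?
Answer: 61522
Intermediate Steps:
M(S) = 8/S
v = 64733 (v = -(88762 - 153495) = -1*(-64733) = 64733)
K(a, U) = 295 + U² (K(a, U) = U² + 295 = 295 + U²)
v - K(M(9), 54) = 64733 - (295 + 54²) = 64733 - (295 + 2916) = 64733 - 1*3211 = 64733 - 3211 = 61522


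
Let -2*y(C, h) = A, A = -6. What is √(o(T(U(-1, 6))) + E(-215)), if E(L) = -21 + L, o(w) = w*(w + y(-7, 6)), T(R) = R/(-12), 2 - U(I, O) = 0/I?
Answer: I*√8513/6 ≈ 15.378*I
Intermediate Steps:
U(I, O) = 2 (U(I, O) = 2 - 0/I = 2 - 1*0 = 2 + 0 = 2)
T(R) = -R/12 (T(R) = R*(-1/12) = -R/12)
y(C, h) = 3 (y(C, h) = -½*(-6) = 3)
o(w) = w*(3 + w) (o(w) = w*(w + 3) = w*(3 + w))
√(o(T(U(-1, 6))) + E(-215)) = √((-1/12*2)*(3 - 1/12*2) + (-21 - 215)) = √(-(3 - ⅙)/6 - 236) = √(-⅙*17/6 - 236) = √(-17/36 - 236) = √(-8513/36) = I*√8513/6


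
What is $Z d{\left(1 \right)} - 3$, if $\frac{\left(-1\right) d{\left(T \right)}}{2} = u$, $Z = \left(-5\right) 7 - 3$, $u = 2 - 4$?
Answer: $-155$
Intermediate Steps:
$u = -2$ ($u = 2 - 4 = -2$)
$Z = -38$ ($Z = -35 - 3 = -38$)
$d{\left(T \right)} = 4$ ($d{\left(T \right)} = \left(-2\right) \left(-2\right) = 4$)
$Z d{\left(1 \right)} - 3 = \left(-38\right) 4 - 3 = -152 - 3 = -155$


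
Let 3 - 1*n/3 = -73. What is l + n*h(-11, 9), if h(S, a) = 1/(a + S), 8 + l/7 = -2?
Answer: -184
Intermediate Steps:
l = -70 (l = -56 + 7*(-2) = -56 - 14 = -70)
n = 228 (n = 9 - 3*(-73) = 9 + 219 = 228)
h(S, a) = 1/(S + a)
l + n*h(-11, 9) = -70 + 228/(-11 + 9) = -70 + 228/(-2) = -70 + 228*(-1/2) = -70 - 114 = -184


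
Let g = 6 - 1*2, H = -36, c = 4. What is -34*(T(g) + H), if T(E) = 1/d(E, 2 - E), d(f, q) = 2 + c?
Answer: 3655/3 ≈ 1218.3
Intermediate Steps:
d(f, q) = 6 (d(f, q) = 2 + 4 = 6)
g = 4 (g = 6 - 2 = 4)
T(E) = ⅙ (T(E) = 1/6 = ⅙)
-34*(T(g) + H) = -34*(⅙ - 36) = -34*(-215/6) = 3655/3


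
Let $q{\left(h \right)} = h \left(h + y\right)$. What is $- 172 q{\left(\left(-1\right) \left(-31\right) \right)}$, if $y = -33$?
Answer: $10664$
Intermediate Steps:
$q{\left(h \right)} = h \left(-33 + h\right)$ ($q{\left(h \right)} = h \left(h - 33\right) = h \left(-33 + h\right)$)
$- 172 q{\left(\left(-1\right) \left(-31\right) \right)} = - 172 \left(-1\right) \left(-31\right) \left(-33 - -31\right) = - 172 \cdot 31 \left(-33 + 31\right) = - 172 \cdot 31 \left(-2\right) = \left(-172\right) \left(-62\right) = 10664$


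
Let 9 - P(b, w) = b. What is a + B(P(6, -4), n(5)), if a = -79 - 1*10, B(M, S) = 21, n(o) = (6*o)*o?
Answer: -68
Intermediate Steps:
n(o) = 6*o²
P(b, w) = 9 - b
a = -89 (a = -79 - 10 = -89)
a + B(P(6, -4), n(5)) = -89 + 21 = -68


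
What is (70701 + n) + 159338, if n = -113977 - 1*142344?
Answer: -26282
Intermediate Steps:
n = -256321 (n = -113977 - 142344 = -256321)
(70701 + n) + 159338 = (70701 - 256321) + 159338 = -185620 + 159338 = -26282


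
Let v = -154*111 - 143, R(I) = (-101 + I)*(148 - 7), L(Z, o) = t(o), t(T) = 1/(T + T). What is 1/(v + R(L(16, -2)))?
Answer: -4/126053 ≈ -3.1733e-5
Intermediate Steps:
t(T) = 1/(2*T)
L(Z, o) = 1/(2*o)
R(I) = -14241 + 141*I (R(I) = (-101 + I)*141 = -14241 + 141*I)
v = -17237 (v = -17094 - 143 = -17237)
1/(v + R(L(16, -2))) = 1/(-17237 + (-14241 + 141*((½)/(-2)))) = 1/(-17237 + (-14241 + 141*((½)*(-½)))) = 1/(-17237 + (-14241 + 141*(-¼))) = 1/(-17237 + (-14241 - 141/4)) = 1/(-17237 - 57105/4) = 1/(-126053/4) = -4/126053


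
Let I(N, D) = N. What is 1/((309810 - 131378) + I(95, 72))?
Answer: 1/178527 ≈ 5.6014e-6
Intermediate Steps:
1/((309810 - 131378) + I(95, 72)) = 1/((309810 - 131378) + 95) = 1/(178432 + 95) = 1/178527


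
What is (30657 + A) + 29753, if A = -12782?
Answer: 47628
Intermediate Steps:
(30657 + A) + 29753 = (30657 - 12782) + 29753 = 17875 + 29753 = 47628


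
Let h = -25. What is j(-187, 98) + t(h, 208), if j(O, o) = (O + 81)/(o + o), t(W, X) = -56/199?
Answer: -16035/19502 ≈ -0.82222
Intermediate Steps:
t(W, X) = -56/199 (t(W, X) = -56*1/199 = -56/199)
j(O, o) = (81 + O)/(2*o) (j(O, o) = (81 + O)/((2*o)) = (81 + O)*(1/(2*o)) = (81 + O)/(2*o))
j(-187, 98) + t(h, 208) = (1/2)*(81 - 187)/98 - 56/199 = (1/2)*(1/98)*(-106) - 56/199 = -53/98 - 56/199 = -16035/19502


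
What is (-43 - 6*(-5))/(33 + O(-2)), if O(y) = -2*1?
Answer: -13/31 ≈ -0.41935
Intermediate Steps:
O(y) = -2
(-43 - 6*(-5))/(33 + O(-2)) = (-43 - 6*(-5))/(33 - 2) = (-43 + 30)/31 = -13*1/31 = -13/31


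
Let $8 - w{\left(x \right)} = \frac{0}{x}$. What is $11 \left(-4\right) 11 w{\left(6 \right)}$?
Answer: $-3872$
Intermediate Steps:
$w{\left(x \right)} = 8$ ($w{\left(x \right)} = 8 - \frac{0}{x} = 8 - 0 = 8 + 0 = 8$)
$11 \left(-4\right) 11 w{\left(6 \right)} = 11 \left(-4\right) 11 \cdot 8 = \left(-44\right) 11 \cdot 8 = \left(-484\right) 8 = -3872$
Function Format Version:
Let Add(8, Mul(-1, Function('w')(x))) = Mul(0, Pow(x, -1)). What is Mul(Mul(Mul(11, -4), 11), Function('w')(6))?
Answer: -3872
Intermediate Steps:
Function('w')(x) = 8 (Function('w')(x) = Add(8, Mul(-1, Mul(0, Pow(x, -1)))) = Add(8, Mul(-1, 0)) = Add(8, 0) = 8)
Mul(Mul(Mul(11, -4), 11), Function('w')(6)) = Mul(Mul(Mul(11, -4), 11), 8) = Mul(Mul(-44, 11), 8) = Mul(-484, 8) = -3872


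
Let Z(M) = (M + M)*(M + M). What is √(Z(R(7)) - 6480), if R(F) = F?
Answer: 2*I*√1571 ≈ 79.272*I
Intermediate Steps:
Z(M) = 4*M² (Z(M) = (2*M)*(2*M) = 4*M²)
√(Z(R(7)) - 6480) = √(4*7² - 6480) = √(4*49 - 6480) = √(196 - 6480) = √(-6284) = 2*I*√1571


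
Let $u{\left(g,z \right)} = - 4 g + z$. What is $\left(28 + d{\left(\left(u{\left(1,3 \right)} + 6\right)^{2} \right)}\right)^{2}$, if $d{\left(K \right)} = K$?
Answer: $2809$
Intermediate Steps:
$u{\left(g,z \right)} = z - 4 g$
$\left(28 + d{\left(\left(u{\left(1,3 \right)} + 6\right)^{2} \right)}\right)^{2} = \left(28 + \left(\left(3 - 4\right) + 6\right)^{2}\right)^{2} = \left(28 + \left(-1 + 6\right)^{2}\right)^{2} = \left(28 + 5^{2}\right)^{2} = \left(28 + 25\right)^{2} = 53^{2} = 2809$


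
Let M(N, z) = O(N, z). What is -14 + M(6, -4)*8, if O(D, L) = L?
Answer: -46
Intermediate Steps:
M(N, z) = z
-14 + M(6, -4)*8 = -14 - 4*8 = -14 - 32 = -46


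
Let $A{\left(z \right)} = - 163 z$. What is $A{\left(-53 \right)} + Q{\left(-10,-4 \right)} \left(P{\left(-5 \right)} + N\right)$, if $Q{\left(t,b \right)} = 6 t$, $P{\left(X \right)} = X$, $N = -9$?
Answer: $9479$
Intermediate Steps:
$A{\left(-53 \right)} + Q{\left(-10,-4 \right)} \left(P{\left(-5 \right)} + N\right) = \left(-163\right) \left(-53\right) + 6 \left(-10\right) \left(-5 - 9\right) = 8639 - -840 = 8639 + 840 = 9479$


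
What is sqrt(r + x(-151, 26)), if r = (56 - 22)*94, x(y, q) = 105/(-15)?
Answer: sqrt(3189) ≈ 56.471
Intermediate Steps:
x(y, q) = -7 (x(y, q) = 105*(-1/15) = -7)
r = 3196 (r = 34*94 = 3196)
sqrt(r + x(-151, 26)) = sqrt(3196 - 7) = sqrt(3189)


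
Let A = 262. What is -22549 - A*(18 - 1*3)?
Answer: -26479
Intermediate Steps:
-22549 - A*(18 - 1*3) = -22549 - 262*(18 - 1*3) = -22549 - 262*(18 - 3) = -22549 - 262*15 = -22549 - 1*3930 = -22549 - 3930 = -26479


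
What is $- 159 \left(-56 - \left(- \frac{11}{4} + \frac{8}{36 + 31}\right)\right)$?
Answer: $\frac{2274177}{268} \approx 8485.7$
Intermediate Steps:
$- 159 \left(-56 - \left(- \frac{11}{4} + \frac{8}{36 + 31}\right)\right) = - 159 \left(-56 - \left(- \frac{11}{4} + \frac{8}{67}\right)\right) = - 159 \left(-56 + \left(\frac{11}{4} - \frac{8}{67}\right)\right) = - 159 \left(-56 + \frac{705}{268}\right) = - \frac{159 \left(-14303\right)}{268} = \left(-1\right) \left(- \frac{2274177}{268}\right) = \frac{2274177}{268}$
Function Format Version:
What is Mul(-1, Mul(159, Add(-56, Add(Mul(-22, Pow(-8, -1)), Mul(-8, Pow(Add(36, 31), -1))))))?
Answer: Rational(2274177, 268) ≈ 8485.7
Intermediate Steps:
Mul(-1, Mul(159, Add(-56, Add(Mul(-22, Pow(-8, -1)), Mul(-8, Pow(Add(36, 31), -1)))))) = Mul(-1, Mul(159, Add(-56, Add(Mul(-22, Rational(-1, 8)), Mul(-8, Pow(67, -1)))))) = Mul(-1, Mul(159, Add(-56, Add(Rational(11, 4), Mul(-8, Rational(1, 67)))))) = Mul(-1, Mul(159, Add(-56, Add(Rational(11, 4), Rational(-8, 67))))) = Mul(-1, Mul(159, Add(-56, Rational(705, 268)))) = Mul(-1, Mul(159, Rational(-14303, 268))) = Mul(-1, Rational(-2274177, 268)) = Rational(2274177, 268)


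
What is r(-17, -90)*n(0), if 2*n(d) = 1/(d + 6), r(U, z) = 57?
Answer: 19/4 ≈ 4.7500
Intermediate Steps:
n(d) = 1/(2*(6 + d)) (n(d) = 1/(2*(d + 6)) = 1/(2*(6 + d)))
r(-17, -90)*n(0) = 57*(1/(2*(6 + 0))) = 57*((1/2)/6) = 57*((1/2)*(1/6)) = 57*(1/12) = 19/4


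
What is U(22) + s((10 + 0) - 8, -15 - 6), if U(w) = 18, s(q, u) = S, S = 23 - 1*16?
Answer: 25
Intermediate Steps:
S = 7 (S = 23 - 16 = 7)
s(q, u) = 7
U(22) + s((10 + 0) - 8, -15 - 6) = 18 + 7 = 25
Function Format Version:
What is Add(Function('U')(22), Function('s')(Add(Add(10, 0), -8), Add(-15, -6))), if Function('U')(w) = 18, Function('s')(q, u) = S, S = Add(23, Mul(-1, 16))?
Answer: 25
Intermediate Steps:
S = 7 (S = Add(23, -16) = 7)
Function('s')(q, u) = 7
Add(Function('U')(22), Function('s')(Add(Add(10, 0), -8), Add(-15, -6))) = Add(18, 7) = 25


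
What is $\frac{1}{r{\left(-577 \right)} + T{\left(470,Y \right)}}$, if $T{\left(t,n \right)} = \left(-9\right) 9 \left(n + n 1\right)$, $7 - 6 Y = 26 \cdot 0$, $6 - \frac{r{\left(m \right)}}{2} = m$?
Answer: $\frac{1}{977} \approx 0.0010235$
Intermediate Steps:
$r{\left(m \right)} = 12 - 2 m$
$Y = \frac{7}{6}$ ($Y = \frac{7}{6} - \frac{26 \cdot 0}{6} = \frac{7}{6} - 0 = \frac{7}{6} + 0 = \frac{7}{6} \approx 1.1667$)
$T{\left(t,n \right)} = - 162 n$ ($T{\left(t,n \right)} = - 81 \left(n + n\right) = - 81 \cdot 2 n = - 162 n$)
$\frac{1}{r{\left(-577 \right)} + T{\left(470,Y \right)}} = \frac{1}{\left(12 - -1154\right) - 189} = \frac{1}{\left(12 + 1154\right) - 189} = \frac{1}{1166 - 189} = \frac{1}{977}$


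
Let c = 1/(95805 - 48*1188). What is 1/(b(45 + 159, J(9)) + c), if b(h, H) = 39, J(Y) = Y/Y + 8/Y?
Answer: 38781/1512460 ≈ 0.025641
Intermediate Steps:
J(Y) = 1 + 8/Y
c = 1/38781 (c = 1/(95805 - 57024) = 1/38781 ≈ 2.5786e-5)
1/(b(45 + 159, J(9)) + c) = 1/(39 + 1/38781) = 1/(1512460/38781) = 38781/1512460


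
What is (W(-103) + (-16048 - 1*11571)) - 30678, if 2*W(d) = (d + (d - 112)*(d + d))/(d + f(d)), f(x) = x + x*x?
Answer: -11775565/202 ≈ -58295.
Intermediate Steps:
f(x) = x + x²
W(d) = (d + 2*d*(-112 + d))/(2*(d + d*(1 + d))) (W(d) = ((d + (d - 112)*(d + d))/(d + d*(1 + d)))/2 = ((d + (-112 + d)*(2*d))/(d + d*(1 + d)))/2 = ((d + 2*d*(-112 + d))/(d + d*(1 + d)))/2 = (d + 2*d*(-112 + d))/(2*(d + d*(1 + d))))
(W(-103) + (-16048 - 1*11571)) - 30678 = ((-223/2 - 103)/(2 - 103) + (-16048 - 1*11571)) - 30678 = (-429/2/(-101) + (-16048 - 11571)) - 30678 = (-1/101*(-429/2) - 27619) - 30678 = (429/202 - 27619) - 30678 = -5578609/202 - 30678 = -11775565/202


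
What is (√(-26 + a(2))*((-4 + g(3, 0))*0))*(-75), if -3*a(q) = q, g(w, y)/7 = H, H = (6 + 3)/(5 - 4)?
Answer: 0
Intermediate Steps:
H = 9 (H = 9/1 = 9*1 = 9)
g(w, y) = 63 (g(w, y) = 7*9 = 63)
a(q) = -q/3
(√(-26 + a(2))*((-4 + g(3, 0))*0))*(-75) = (√(-26 - ⅓*2)*((-4 + 63)*0))*(-75) = (√(-26 - ⅔)*(59*0))*(-75) = (√(-80/3)*0)*(-75) = ((4*I*√15/3)*0)*(-75) = 0*(-75) = 0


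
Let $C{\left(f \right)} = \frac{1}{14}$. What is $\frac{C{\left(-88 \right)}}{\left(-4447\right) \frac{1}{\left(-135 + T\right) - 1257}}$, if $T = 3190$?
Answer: $- \frac{899}{31129} \approx -0.02888$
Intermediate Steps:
$C{\left(f \right)} = \frac{1}{14}$
$\frac{C{\left(-88 \right)}}{\left(-4447\right) \frac{1}{\left(-135 + T\right) - 1257}} = \frac{1}{14 \left(- \frac{4447}{\left(-135 + 3190\right) - 1257}\right)} = \frac{1}{14 \left(- \frac{4447}{3055 - 1257}\right)} = \frac{1}{14 \left(- \frac{4447}{1798}\right)} = \frac{1}{14} \left(- \frac{1798}{4447}\right) = - \frac{899}{31129}$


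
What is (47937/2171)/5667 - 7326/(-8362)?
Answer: 407806508/463415147 ≈ 0.88000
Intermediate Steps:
(47937/2171)/5667 - 7326/(-8362) = (47937*(1/2171))*(1/5667) - 7326*(-1/8362) = (47937/2171)*(1/5667) + 99/113 = 15979/4101019 + 99/113 = 407806508/463415147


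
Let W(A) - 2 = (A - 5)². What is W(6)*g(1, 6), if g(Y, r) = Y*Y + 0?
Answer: 3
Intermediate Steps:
g(Y, r) = Y² (g(Y, r) = Y² + 0 = Y²)
W(A) = 2 + (-5 + A)² (W(A) = 2 + (A - 5)² = 2 + (-5 + A)²)
W(6)*g(1, 6) = (2 + (-5 + 6)²)*1² = (2 + 1²)*1 = (2 + 1)*1 = 3*1 = 3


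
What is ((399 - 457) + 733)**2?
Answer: 455625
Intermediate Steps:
((399 - 457) + 733)**2 = (-58 + 733)**2 = 675**2 = 455625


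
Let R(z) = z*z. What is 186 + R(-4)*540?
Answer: 8826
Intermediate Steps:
R(z) = z**2
186 + R(-4)*540 = 186 + (-4)**2*540 = 186 + 16*540 = 186 + 8640 = 8826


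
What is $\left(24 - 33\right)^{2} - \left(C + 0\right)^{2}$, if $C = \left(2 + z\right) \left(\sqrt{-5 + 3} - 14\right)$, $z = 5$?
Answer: $-9425 + 1372 i \sqrt{2} \approx -9425.0 + 1940.3 i$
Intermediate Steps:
$C = -98 + 7 i \sqrt{2}$ ($C = \left(2 + 5\right) \left(\sqrt{-5 + 3} - 14\right) = 7 \left(\sqrt{-2} - 14\right) = 7 \left(i \sqrt{2} - 14\right) = 7 \left(-14 + i \sqrt{2}\right) = -98 + 7 i \sqrt{2} \approx -98.0 + 9.8995 i$)
$\left(24 - 33\right)^{2} - \left(C + 0\right)^{2} = \left(24 - 33\right)^{2} - \left(\left(-98 + 7 i \sqrt{2}\right) + 0\right)^{2} = \left(-9\right)^{2} - \left(-98 + 7 i \sqrt{2}\right)^{2} = 81 - \left(-98 + 7 i \sqrt{2}\right)^{2}$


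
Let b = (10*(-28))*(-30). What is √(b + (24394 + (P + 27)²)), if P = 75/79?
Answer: √209542618/79 ≈ 183.24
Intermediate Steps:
P = 75/79 (P = 75*(1/79) = 75/79 ≈ 0.94937)
b = 8400 (b = -280*(-30) = 8400)
√(b + (24394 + (P + 27)²)) = √(8400 + (24394 + (75/79 + 27)²)) = √(8400 + (24394 + (2208/79)²)) = √(8400 + (24394 + 4875264/6241)) = √(8400 + 157118218/6241) = √(209542618/6241) = √209542618/79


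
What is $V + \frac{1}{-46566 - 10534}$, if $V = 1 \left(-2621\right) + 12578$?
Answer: $\frac{568544699}{57100} \approx 9957.0$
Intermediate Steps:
$V = 9957$ ($V = -2621 + 12578 = 9957$)
$V + \frac{1}{-46566 - 10534} = 9957 + \frac{1}{-46566 - 10534} = 9957 + \frac{1}{-57100} = 9957 - \frac{1}{57100} = \frac{568544699}{57100}$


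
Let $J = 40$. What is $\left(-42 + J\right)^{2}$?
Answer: $4$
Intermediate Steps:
$\left(-42 + J\right)^{2} = \left(-42 + 40\right)^{2} = \left(-2\right)^{2} = 4$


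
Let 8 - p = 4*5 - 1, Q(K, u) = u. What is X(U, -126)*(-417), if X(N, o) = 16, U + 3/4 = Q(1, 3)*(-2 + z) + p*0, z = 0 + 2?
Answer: -6672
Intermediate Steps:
z = 2
p = -11 (p = 8 - (4*5 - 1) = 8 - (20 - 1) = 8 - 1*19 = 8 - 19 = -11)
U = -¾ (U = -¾ + (3*(-2 + 2) - 11*0) = -¾ + (3*0 + 0) = -¾ + (0 + 0) = -¾ + 0 = -¾ ≈ -0.75000)
X(U, -126)*(-417) = 16*(-417) = -6672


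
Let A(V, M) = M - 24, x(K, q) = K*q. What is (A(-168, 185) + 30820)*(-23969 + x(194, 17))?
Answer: -640408251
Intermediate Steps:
A(V, M) = -24 + M
(A(-168, 185) + 30820)*(-23969 + x(194, 17)) = ((-24 + 185) + 30820)*(-23969 + 194*17) = (161 + 30820)*(-23969 + 3298) = 30981*(-20671) = -640408251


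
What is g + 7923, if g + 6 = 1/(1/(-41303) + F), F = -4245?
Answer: 1388097354109/175331236 ≈ 7917.0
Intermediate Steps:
g = -1052028719/175331236 (g = -6 + 1/(1/(-41303) - 4245) = -6 + 1/(-1/41303 - 4245) = -6 + 1/(-175331236/41303) = -6 - 41303/175331236 = -1052028719/175331236 ≈ -6.0002)
g + 7923 = -1052028719/175331236 + 7923 = 1388097354109/175331236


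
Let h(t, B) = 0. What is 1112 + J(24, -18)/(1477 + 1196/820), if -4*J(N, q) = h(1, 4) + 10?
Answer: 674057791/606168 ≈ 1112.0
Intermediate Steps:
J(N, q) = -5/2 (J(N, q) = -(0 + 10)/4 = -¼*10 = -5/2)
1112 + J(24, -18)/(1477 + 1196/820) = 1112 - 5/(2*(1477 + 1196/820)) = 1112 - 5/(2*(1477 + 1196*(1/820))) = 1112 - 5/(2*(1477 + 299/205)) = 1112 - 5/(2*303084/205) = 1112 - 5/2*205/303084 = 1112 - 1025/606168 = 674057791/606168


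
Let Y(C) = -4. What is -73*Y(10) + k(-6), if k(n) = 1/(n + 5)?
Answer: 291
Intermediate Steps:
k(n) = 1/(5 + n)
-73*Y(10) + k(-6) = -73*(-4) + 1/(5 - 6) = 292 + 1/(-1) = 292 - 1 = 291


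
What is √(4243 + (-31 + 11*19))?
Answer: √4421 ≈ 66.491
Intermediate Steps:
√(4243 + (-31 + 11*19)) = √(4243 + (-31 + 209)) = √(4243 + 178) = √4421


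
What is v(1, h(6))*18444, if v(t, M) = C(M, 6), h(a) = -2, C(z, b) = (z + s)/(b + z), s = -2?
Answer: -18444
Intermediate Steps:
C(z, b) = (-2 + z)/(b + z) (C(z, b) = (z - 2)/(b + z) = (-2 + z)/(b + z))
v(t, M) = (-2 + M)/(6 + M)
v(1, h(6))*18444 = ((-2 - 2)/(6 - 2))*18444 = (-4/4)*18444 = ((¼)*(-4))*18444 = -1*18444 = -18444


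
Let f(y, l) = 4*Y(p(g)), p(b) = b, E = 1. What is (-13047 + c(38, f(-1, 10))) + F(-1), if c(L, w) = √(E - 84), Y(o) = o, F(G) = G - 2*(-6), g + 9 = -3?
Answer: -13036 + I*√83 ≈ -13036.0 + 9.1104*I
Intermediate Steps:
g = -12 (g = -9 - 3 = -12)
F(G) = 12 + G (F(G) = G + 12 = 12 + G)
f(y, l) = -48 (f(y, l) = 4*(-12) = -48)
c(L, w) = I*√83 (c(L, w) = √(1 - 84) = √(-83) = I*√83)
(-13047 + c(38, f(-1, 10))) + F(-1) = (-13047 + I*√83) + (12 - 1) = (-13047 + I*√83) + 11 = -13036 + I*√83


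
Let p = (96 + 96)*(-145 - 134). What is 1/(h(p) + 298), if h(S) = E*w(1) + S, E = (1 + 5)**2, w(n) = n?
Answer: -1/53234 ≈ -1.8785e-5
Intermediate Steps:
p = -53568 (p = 192*(-279) = -53568)
E = 36 (E = 6**2 = 36)
h(S) = 36 + S (h(S) = 36*1 + S = 36 + S)
1/(h(p) + 298) = 1/((36 - 53568) + 298) = 1/(-53532 + 298) = 1/(-53234) = -1/53234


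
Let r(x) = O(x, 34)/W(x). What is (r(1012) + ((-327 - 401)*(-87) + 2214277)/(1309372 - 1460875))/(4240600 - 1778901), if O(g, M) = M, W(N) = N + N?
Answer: -209306255/34311840090924 ≈ -6.1001e-6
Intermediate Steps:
W(N) = 2*N
r(x) = 17/x (r(x) = 34/((2*x)) = 34*(1/(2*x)) = 17/x)
(r(1012) + ((-327 - 401)*(-87) + 2214277)/(1309372 - 1460875))/(4240600 - 1778901) = (17/1012 + ((-327 - 401)*(-87) + 2214277)/(1309372 - 1460875))/(4240600 - 1778901) = (17*(1/1012) + (-728*(-87) + 2214277)/(-151503))/2461699 = (17/1012 + (63336 + 2214277)*(-1/151503))*(1/2461699) = (17/1012 + 2277613*(-1/151503))*(1/2461699) = (17/1012 - 2277613/151503)*(1/2461699) = -209306255/13938276*1/2461699 = -209306255/34311840090924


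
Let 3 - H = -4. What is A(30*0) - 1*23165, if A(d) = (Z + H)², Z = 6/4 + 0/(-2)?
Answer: -92371/4 ≈ -23093.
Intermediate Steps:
H = 7 (H = 3 - 1*(-4) = 3 + 4 = 7)
Z = 3/2 (Z = 6*(¼) + 0*(-½) = 3/2 + 0 = 3/2 ≈ 1.5000)
A(d) = 289/4 (A(d) = (3/2 + 7)² = (17/2)² = 289/4)
A(30*0) - 1*23165 = 289/4 - 1*23165 = 289/4 - 23165 = -92371/4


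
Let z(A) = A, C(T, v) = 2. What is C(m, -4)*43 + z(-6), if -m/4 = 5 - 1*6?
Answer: 80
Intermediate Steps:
m = 4 (m = -4*(5 - 1*6) = -4*(5 - 6) = -4*(-1) = 4)
C(m, -4)*43 + z(-6) = 2*43 - 6 = 86 - 6 = 80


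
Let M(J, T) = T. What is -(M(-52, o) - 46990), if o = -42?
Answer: 47032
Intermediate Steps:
-(M(-52, o) - 46990) = -(-42 - 46990) = -1*(-47032) = 47032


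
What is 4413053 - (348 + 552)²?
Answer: 3603053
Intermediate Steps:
4413053 - (348 + 552)² = 4413053 - 1*900² = 4413053 - 1*810000 = 4413053 - 810000 = 3603053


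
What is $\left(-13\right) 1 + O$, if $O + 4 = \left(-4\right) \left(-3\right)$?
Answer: $-5$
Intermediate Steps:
$O = 8$ ($O = -4 - -12 = -4 + 12 = 8$)
$\left(-13\right) 1 + O = \left(-13\right) 1 + 8 = -13 + 8 = -5$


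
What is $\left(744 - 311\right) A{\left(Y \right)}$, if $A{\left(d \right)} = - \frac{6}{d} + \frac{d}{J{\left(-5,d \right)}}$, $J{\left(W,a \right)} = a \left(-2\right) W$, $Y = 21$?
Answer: $- \frac{5629}{70} \approx -80.414$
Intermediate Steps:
$J{\left(W,a \right)} = - 2 W a$ ($J{\left(W,a \right)} = - 2 a W = - 2 W a$)
$A{\left(d \right)} = \frac{1}{10} - \frac{6}{d}$ ($A{\left(d \right)} = - \frac{6}{d} + \frac{d}{\left(-2\right) \left(-5\right) d} = - \frac{6}{d} + \frac{d}{10 d} = - \frac{6}{d} + d \frac{1}{10 d} = - \frac{6}{d} + \frac{1}{10} = \frac{1}{10} - \frac{6}{d}$)
$\left(744 - 311\right) A{\left(Y \right)} = \left(744 - 311\right) \frac{-60 + 21}{10 \cdot 21} = 433 \cdot \frac{1}{10} \cdot \frac{1}{21} \left(-39\right) = 433 \left(- \frac{13}{70}\right) = - \frac{5629}{70}$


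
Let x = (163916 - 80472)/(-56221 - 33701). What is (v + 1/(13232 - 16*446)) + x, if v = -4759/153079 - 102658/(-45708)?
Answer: 68562690057615973/53270436423549072 ≈ 1.2871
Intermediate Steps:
x = -41722/44961 (x = 83444/(-89922) = 83444*(-1/89922) = -41722/44961 ≈ -0.92796)
v = 7748629805/3498467466 (v = -4759*1/153079 - 102658*(-1/45708) = -4759/153079 + 51329/22854 = 7748629805/3498467466 ≈ 2.2149)
(v + 1/(13232 - 16*446)) + x = (7748629805/3498467466 + 1/(13232 - 16*446)) - 41722/44961 = (7748629805/3498467466 + 1/(13232 - 7136)) - 41722/44961 = (7748629805/3498467466 + 1/6096) - 41722/44961 = 2624396986597/1184814315152 - 41722/44961 = 68562690057615973/53270436423549072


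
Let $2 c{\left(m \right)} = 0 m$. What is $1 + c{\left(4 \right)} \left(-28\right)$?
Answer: $1$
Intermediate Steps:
$c{\left(m \right)} = 0$ ($c{\left(m \right)} = \frac{0 m}{2} = \frac{1}{2} \cdot 0 = 0$)
$1 + c{\left(4 \right)} \left(-28\right) = 1 + 0 \left(-28\right) = 1 + 0 = 1$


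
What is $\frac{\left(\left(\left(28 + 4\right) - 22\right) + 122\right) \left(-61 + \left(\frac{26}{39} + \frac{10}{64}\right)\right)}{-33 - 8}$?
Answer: $\frac{63547}{328} \approx 193.74$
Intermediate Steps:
$\frac{\left(\left(\left(28 + 4\right) - 22\right) + 122\right) \left(-61 + \left(\frac{26}{39} + \frac{10}{64}\right)\right)}{-33 - 8} = \frac{\left(\left(32 - 22\right) + 122\right) \left(-61 + \left(26 \cdot \frac{1}{39} + 10 \cdot \frac{1}{64}\right)\right)}{-41} = - \frac{\left(10 + 122\right) \left(-61 + \left(\frac{2}{3} + \frac{5}{32}\right)\right)}{41} = - \frac{132 \left(-61 + \frac{79}{96}\right)}{41} = - \frac{132 \left(- \frac{5777}{96}\right)}{41} = \left(- \frac{1}{41}\right) \left(- \frac{63547}{8}\right) = \frac{63547}{328}$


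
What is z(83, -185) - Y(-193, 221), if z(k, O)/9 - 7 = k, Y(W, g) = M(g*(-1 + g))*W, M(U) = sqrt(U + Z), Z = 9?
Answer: 810 + 193*sqrt(48629) ≈ 43370.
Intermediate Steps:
M(U) = sqrt(9 + U) (M(U) = sqrt(U + 9) = sqrt(9 + U))
Y(W, g) = W*sqrt(9 + g*(-1 + g)) (Y(W, g) = sqrt(9 + g*(-1 + g))*W = W*sqrt(9 + g*(-1 + g)))
z(k, O) = 63 + 9*k
z(83, -185) - Y(-193, 221) = (63 + 9*83) - (-193)*sqrt(9 + 221*(-1 + 221)) = (63 + 747) - (-193)*sqrt(9 + 221*220) = 810 - (-193)*sqrt(9 + 48620) = 810 - (-193)*sqrt(48629) = 810 + 193*sqrt(48629)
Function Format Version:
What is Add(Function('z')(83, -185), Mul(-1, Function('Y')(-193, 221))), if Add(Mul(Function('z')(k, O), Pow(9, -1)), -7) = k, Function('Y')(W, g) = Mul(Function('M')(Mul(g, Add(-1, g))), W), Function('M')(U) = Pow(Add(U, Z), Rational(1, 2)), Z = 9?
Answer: Add(810, Mul(193, Pow(48629, Rational(1, 2)))) ≈ 43370.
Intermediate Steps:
Function('M')(U) = Pow(Add(9, U), Rational(1, 2)) (Function('M')(U) = Pow(Add(U, 9), Rational(1, 2)) = Pow(Add(9, U), Rational(1, 2)))
Function('Y')(W, g) = Mul(W, Pow(Add(9, Mul(g, Add(-1, g))), Rational(1, 2))) (Function('Y')(W, g) = Mul(Pow(Add(9, Mul(g, Add(-1, g))), Rational(1, 2)), W) = Mul(W, Pow(Add(9, Mul(g, Add(-1, g))), Rational(1, 2))))
Function('z')(k, O) = Add(63, Mul(9, k))
Add(Function('z')(83, -185), Mul(-1, Function('Y')(-193, 221))) = Add(Add(63, Mul(9, 83)), Mul(-1, Mul(-193, Pow(Add(9, Mul(221, Add(-1, 221))), Rational(1, 2))))) = Add(Add(63, 747), Mul(-1, Mul(-193, Pow(Add(9, Mul(221, 220)), Rational(1, 2))))) = Add(810, Mul(-1, Mul(-193, Pow(Add(9, 48620), Rational(1, 2))))) = Add(810, Mul(-1, Mul(-193, Pow(48629, Rational(1, 2))))) = Add(810, Mul(193, Pow(48629, Rational(1, 2))))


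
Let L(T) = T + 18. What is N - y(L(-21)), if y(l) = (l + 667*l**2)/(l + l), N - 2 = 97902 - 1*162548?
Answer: -63644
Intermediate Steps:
L(T) = 18 + T
N = -64644 (N = 2 + (97902 - 1*162548) = 2 + (97902 - 162548) = 2 - 64646 = -64644)
y(l) = (l + 667*l**2)/(2*l) (y(l) = (l + 667*l**2)/((2*l)) = (l + 667*l**2)*(1/(2*l)) = (l + 667*l**2)/(2*l))
N - y(L(-21)) = -64644 - (1/2 + 667*(18 - 21)/2) = -64644 - (1/2 + (667/2)*(-3)) = -64644 - (1/2 - 2001/2) = -64644 - 1*(-1000) = -64644 + 1000 = -63644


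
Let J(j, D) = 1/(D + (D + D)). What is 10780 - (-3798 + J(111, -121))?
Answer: 5291815/363 ≈ 14578.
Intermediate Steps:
J(j, D) = 1/(3*D) (J(j, D) = 1/(D + 2*D) = 1/(3*D))
10780 - (-3798 + J(111, -121)) = 10780 - (-3798 + (⅓)/(-121)) = 10780 - (-3798 + (⅓)*(-1/121)) = 10780 - (-3798 - 1/363) = 10780 - 1*(-1378675/363) = 10780 + 1378675/363 = 5291815/363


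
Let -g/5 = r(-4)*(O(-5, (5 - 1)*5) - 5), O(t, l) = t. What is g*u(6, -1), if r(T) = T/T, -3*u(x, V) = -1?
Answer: 50/3 ≈ 16.667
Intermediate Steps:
u(x, V) = 1/3 (u(x, V) = -1/3*(-1) = 1/3)
r(T) = 1
g = 50 (g = -5*(-5 - 5) = -5*(-10) = 50)
g*u(6, -1) = 50*(1/3) = 50/3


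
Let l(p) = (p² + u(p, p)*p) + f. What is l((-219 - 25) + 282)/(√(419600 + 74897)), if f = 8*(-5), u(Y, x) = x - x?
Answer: 1404*√494497/494497 ≈ 1.9966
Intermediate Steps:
u(Y, x) = 0
f = -40
l(p) = -40 + p² (l(p) = (p² + 0*p) - 40 = (p² + 0) - 40 = p² - 40 = -40 + p²)
l((-219 - 25) + 282)/(√(419600 + 74897)) = (-40 + ((-219 - 25) + 282)²)/(√(419600 + 74897)) = (-40 + (-244 + 282)²)/(√494497) = (-40 + 38²)*(√494497/494497) = (-40 + 1444)*(√494497/494497) = 1404*(√494497/494497) = 1404*√494497/494497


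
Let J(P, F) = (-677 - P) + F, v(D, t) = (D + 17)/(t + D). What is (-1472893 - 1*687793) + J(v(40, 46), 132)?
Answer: -185865923/86 ≈ -2.1612e+6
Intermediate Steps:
v(D, t) = (17 + D)/(D + t)
J(P, F) = -677 + F - P
(-1472893 - 1*687793) + J(v(40, 46), 132) = (-1472893 - 1*687793) + (-677 + 132 - (17 + 40)/(40 + 46)) = (-1472893 - 687793) + (-677 + 132 - 57/86) = -2160686 + (-677 + 132 - 57/86) = -2160686 - 46927/86 = -185865923/86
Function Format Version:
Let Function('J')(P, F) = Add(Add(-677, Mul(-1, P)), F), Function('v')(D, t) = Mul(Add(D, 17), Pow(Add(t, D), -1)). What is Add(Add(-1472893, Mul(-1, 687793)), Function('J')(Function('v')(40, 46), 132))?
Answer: Rational(-185865923, 86) ≈ -2.1612e+6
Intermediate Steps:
Function('v')(D, t) = Mul(Pow(Add(D, t), -1), Add(17, D)) (Function('v')(D, t) = Mul(Add(17, D), Pow(Add(D, t), -1)) = Mul(Pow(Add(D, t), -1), Add(17, D)))
Function('J')(P, F) = Add(-677, F, Mul(-1, P))
Add(Add(-1472893, Mul(-1, 687793)), Function('J')(Function('v')(40, 46), 132)) = Add(Add(-1472893, Mul(-1, 687793)), Add(-677, 132, Mul(-1, Mul(Pow(Add(40, 46), -1), Add(17, 40))))) = Add(Add(-1472893, -687793), Add(-677, 132, Mul(-1, Mul(Pow(86, -1), 57)))) = Add(-2160686, Add(-677, 132, Mul(-1, Mul(Rational(1, 86), 57)))) = Add(-2160686, Add(-677, 132, Mul(-1, Rational(57, 86)))) = Add(-2160686, Add(-677, 132, Rational(-57, 86))) = Add(-2160686, Rational(-46927, 86)) = Rational(-185865923, 86)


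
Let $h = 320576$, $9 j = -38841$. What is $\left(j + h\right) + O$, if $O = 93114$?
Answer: $\frac{1228123}{3} \approx 4.0937 \cdot 10^{5}$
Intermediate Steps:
$j = - \frac{12947}{3}$ ($j = \frac{1}{9} \left(-38841\right) = - \frac{12947}{3} \approx -4315.7$)
$\left(j + h\right) + O = \left(- \frac{12947}{3} + 320576\right) + 93114 = \frac{948781}{3} + 93114 = \frac{1228123}{3}$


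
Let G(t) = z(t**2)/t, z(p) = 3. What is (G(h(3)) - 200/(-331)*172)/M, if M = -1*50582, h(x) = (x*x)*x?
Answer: -309931/150683778 ≈ -0.0020568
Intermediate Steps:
h(x) = x**3 (h(x) = x**2*x = x**3)
G(t) = 3/t
M = -50582
(G(h(3)) - 200/(-331)*172)/M = (3/(3**3) - 200/(-331)*172)/(-50582) = (3/27 - 200*(-1/331)*172)*(-1/50582) = (3*(1/27) + (200/331)*172)*(-1/50582) = (1/9 + 34400/331)*(-1/50582) = (309931/2979)*(-1/50582) = -309931/150683778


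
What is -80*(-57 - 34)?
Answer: 7280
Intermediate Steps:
-80*(-57 - 34) = -80*(-91) = 7280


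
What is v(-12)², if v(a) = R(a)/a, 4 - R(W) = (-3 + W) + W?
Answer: 961/144 ≈ 6.6736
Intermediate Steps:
R(W) = 7 - 2*W (R(W) = 4 - ((-3 + W) + W) = 4 - (-3 + 2*W) = 4 + (3 - 2*W) = 7 - 2*W)
v(a) = (7 - 2*a)/a
v(-12)² = (-2 + 7/(-12))² = (-2 + 7*(-1/12))² = (-2 - 7/12)² = (-31/12)² = 961/144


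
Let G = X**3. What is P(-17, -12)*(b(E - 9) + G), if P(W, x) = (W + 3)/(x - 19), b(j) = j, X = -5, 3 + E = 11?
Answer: -1764/31 ≈ -56.903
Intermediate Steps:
E = 8 (E = -3 + 11 = 8)
G = -125 (G = (-5)**3 = -125)
P(W, x) = (3 + W)/(-19 + x)
P(-17, -12)*(b(E - 9) + G) = ((3 - 17)/(-19 - 12))*((8 - 9) - 125) = (-14/(-31))*(-1 - 125) = -1/31*(-14)*(-126) = (14/31)*(-126) = -1764/31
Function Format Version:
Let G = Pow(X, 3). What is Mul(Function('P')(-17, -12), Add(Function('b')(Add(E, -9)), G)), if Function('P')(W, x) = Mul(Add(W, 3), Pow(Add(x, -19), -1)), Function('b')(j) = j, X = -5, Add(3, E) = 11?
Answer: Rational(-1764, 31) ≈ -56.903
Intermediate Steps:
E = 8 (E = Add(-3, 11) = 8)
G = -125 (G = Pow(-5, 3) = -125)
Function('P')(W, x) = Mul(Pow(Add(-19, x), -1), Add(3, W)) (Function('P')(W, x) = Mul(Add(3, W), Pow(Add(-19, x), -1)) = Mul(Pow(Add(-19, x), -1), Add(3, W)))
Mul(Function('P')(-17, -12), Add(Function('b')(Add(E, -9)), G)) = Mul(Mul(Pow(Add(-19, -12), -1), Add(3, -17)), Add(Add(8, -9), -125)) = Mul(Mul(Pow(-31, -1), -14), Add(-1, -125)) = Mul(Mul(Rational(-1, 31), -14), -126) = Mul(Rational(14, 31), -126) = Rational(-1764, 31)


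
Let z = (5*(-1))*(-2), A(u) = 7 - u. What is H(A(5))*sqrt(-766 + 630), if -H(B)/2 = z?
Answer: -40*I*sqrt(34) ≈ -233.24*I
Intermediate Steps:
z = 10 (z = -5*(-2) = 10)
H(B) = -20 (H(B) = -2*10 = -20)
H(A(5))*sqrt(-766 + 630) = -20*sqrt(-766 + 630) = -40*I*sqrt(34)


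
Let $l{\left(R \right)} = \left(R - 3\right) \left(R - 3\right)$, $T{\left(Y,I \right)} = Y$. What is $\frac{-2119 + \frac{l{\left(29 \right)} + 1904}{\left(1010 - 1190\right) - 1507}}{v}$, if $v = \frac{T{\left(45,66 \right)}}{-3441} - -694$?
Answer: $- \frac{4103200951}{1342857061} \approx -3.0556$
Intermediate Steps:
$l{\left(R \right)} = \left(-3 + R\right)^{2}$ ($l{\left(R \right)} = \left(-3 + R\right) \left(-3 + R\right) = \left(-3 + R\right)^{2}$)
$v = \frac{796003}{1147}$ ($v = \frac{45}{-3441} - -694 = 45 \left(- \frac{1}{3441}\right) + 694 = - \frac{15}{1147} + 694 = \frac{796003}{1147} \approx 693.99$)
$\frac{-2119 + \frac{l{\left(29 \right)} + 1904}{\left(1010 - 1190\right) - 1507}}{v} = \frac{-2119 + \frac{\left(-3 + 29\right)^{2} + 1904}{\left(1010 - 1190\right) - 1507}}{\frac{796003}{1147}} = \left(-2119 + \frac{26^{2} + 1904}{-180 - 1507}\right) \frac{1147}{796003} = \left(-2119 + \frac{676 + 1904}{-1687}\right) \frac{1147}{796003} = \left(-2119 + 2580 \left(- \frac{1}{1687}\right)\right) \frac{1147}{796003} = \left(-2119 - \frac{2580}{1687}\right) \frac{1147}{796003} = \left(- \frac{3577333}{1687}\right) \frac{1147}{796003} = - \frac{4103200951}{1342857061}$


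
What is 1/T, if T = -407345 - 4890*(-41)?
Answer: -1/206855 ≈ -4.8343e-6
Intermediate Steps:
T = -206855 (T = -407345 + 200490 = -206855)
1/T = 1/(-206855) = -1/206855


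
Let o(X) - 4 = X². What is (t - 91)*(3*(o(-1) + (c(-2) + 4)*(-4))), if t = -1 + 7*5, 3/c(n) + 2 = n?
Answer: 1368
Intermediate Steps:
o(X) = 4 + X²
c(n) = 3/(-2 + n)
t = 34 (t = -1 + 35 = 34)
(t - 91)*(3*(o(-1) + (c(-2) + 4)*(-4))) = (34 - 91)*(3*((4 + (-1)²) + (3/(-2 - 2) + 4)*(-4))) = -171*((4 + 1) + (3/(-4) + 4)*(-4)) = -171*(5 + (3*(-¼) + 4)*(-4)) = -171*(5 + (-¾ + 4)*(-4)) = -171*(5 + (13/4)*(-4)) = -171*(5 - 13) = -171*(-8) = -57*(-24) = 1368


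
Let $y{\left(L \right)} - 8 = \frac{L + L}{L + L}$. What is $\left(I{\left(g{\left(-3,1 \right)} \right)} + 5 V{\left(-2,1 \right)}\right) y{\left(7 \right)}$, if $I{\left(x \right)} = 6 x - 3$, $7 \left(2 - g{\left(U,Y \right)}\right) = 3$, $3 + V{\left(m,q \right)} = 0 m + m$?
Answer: $- \frac{1170}{7} \approx -167.14$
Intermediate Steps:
$V{\left(m,q \right)} = -3 + m$ ($V{\left(m,q \right)} = -3 + \left(0 m + m\right) = -3 + \left(0 + m\right) = -3 + m$)
$g{\left(U,Y \right)} = \frac{11}{7}$ ($g{\left(U,Y \right)} = 2 - \frac{3}{7} = \frac{11}{7}$)
$I{\left(x \right)} = -3 + 6 x$
$y{\left(L \right)} = 9$ ($y{\left(L \right)} = 8 + \frac{L + L}{L + L} = 8 + \frac{2 L}{2 L} = 8 + 2 L \frac{1}{2 L} = 8 + 1 = 9$)
$\left(I{\left(g{\left(-3,1 \right)} \right)} + 5 V{\left(-2,1 \right)}\right) y{\left(7 \right)} = \left(\left(-3 + 6 \cdot \frac{11}{7}\right) + 5 \left(-3 - 2\right)\right) 9 = \left(\left(-3 + \frac{66}{7}\right) + 5 \left(-5\right)\right) 9 = \left(\frac{45}{7} - 25\right) 9 = \left(- \frac{130}{7}\right) 9 = - \frac{1170}{7}$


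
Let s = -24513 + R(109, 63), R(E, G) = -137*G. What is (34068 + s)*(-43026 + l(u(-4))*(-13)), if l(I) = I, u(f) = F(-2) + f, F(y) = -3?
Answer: -39671940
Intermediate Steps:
u(f) = -3 + f
s = -33144 (s = -24513 - 137*63 = -24513 - 8631 = -33144)
(34068 + s)*(-43026 + l(u(-4))*(-13)) = (34068 - 33144)*(-43026 + (-3 - 4)*(-13)) = 924*(-43026 - 7*(-13)) = 924*(-43026 + 91) = 924*(-42935) = -39671940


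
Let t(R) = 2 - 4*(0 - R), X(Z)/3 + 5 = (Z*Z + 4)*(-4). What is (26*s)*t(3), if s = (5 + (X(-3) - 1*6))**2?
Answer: 10768576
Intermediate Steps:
X(Z) = -63 - 12*Z**2 (X(Z) = -15 + 3*((Z*Z + 4)*(-4)) = -15 + 3*((Z**2 + 4)*(-4)) = -15 + 3*((4 + Z**2)*(-4)) = -15 + 3*(-16 - 4*Z**2) = -15 + (-48 - 12*Z**2) = -63 - 12*Z**2)
t(R) = 2 + 4*R (t(R) = 2 - (-4)*R = 2 + 4*R)
s = 29584 (s = (5 + ((-63 - 12*(-3)**2) - 1*6))**2 = (5 + ((-63 - 12*9) - 6))**2 = (5 + ((-63 - 108) - 6))**2 = (5 + (-171 - 6))**2 = (5 - 177)**2 = (-172)**2 = 29584)
(26*s)*t(3) = (26*29584)*(2 + 4*3) = 769184*(2 + 12) = 769184*14 = 10768576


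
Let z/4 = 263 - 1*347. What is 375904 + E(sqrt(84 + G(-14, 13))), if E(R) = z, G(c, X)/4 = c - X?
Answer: 375568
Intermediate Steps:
G(c, X) = -4*X + 4*c (G(c, X) = 4*(c - X) = -4*X + 4*c)
z = -336 (z = 4*(263 - 1*347) = 4*(263 - 347) = 4*(-84) = -336)
E(R) = -336
375904 + E(sqrt(84 + G(-14, 13))) = 375904 - 336 = 375568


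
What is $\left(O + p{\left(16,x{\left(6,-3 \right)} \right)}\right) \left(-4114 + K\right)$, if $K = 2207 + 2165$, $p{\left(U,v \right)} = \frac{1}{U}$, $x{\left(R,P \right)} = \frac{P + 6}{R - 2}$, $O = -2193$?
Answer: $- \frac{4526223}{8} \approx -5.6578 \cdot 10^{5}$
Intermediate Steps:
$x{\left(R,P \right)} = \frac{6 + P}{-2 + R}$
$K = 4372$
$\left(O + p{\left(16,x{\left(6,-3 \right)} \right)}\right) \left(-4114 + K\right) = \left(-2193 + \frac{1}{16}\right) \left(-4114 + 4372\right) = \left(-2193 + \frac{1}{16}\right) 258 = \left(- \frac{35087}{16}\right) 258 = - \frac{4526223}{8}$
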